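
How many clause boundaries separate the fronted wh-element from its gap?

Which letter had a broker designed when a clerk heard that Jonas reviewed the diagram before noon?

0

"which letter" originates inside the matrix clause — no clause boundary is crossed.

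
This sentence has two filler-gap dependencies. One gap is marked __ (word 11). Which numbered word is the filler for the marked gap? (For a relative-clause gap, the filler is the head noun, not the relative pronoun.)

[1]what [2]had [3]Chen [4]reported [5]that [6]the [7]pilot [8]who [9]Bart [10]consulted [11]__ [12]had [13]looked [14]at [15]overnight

The marked gap is inside the relative clause, the direct object of "consulted".
Its filler is the head noun "pilot" (via "who"), at word 7.
(The other dependency links word 1 to a gap after word 14.)

7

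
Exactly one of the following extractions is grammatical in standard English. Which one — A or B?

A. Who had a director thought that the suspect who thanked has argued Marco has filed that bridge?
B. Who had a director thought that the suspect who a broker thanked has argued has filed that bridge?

In A, the wh-phrase is extracted from inside a complex-NP island (relative clause) (introduced by "who"), which blocks movement.
In B, the extraction path crosses only that-complement boundaries, which are transparent.
So B is grammatical.

B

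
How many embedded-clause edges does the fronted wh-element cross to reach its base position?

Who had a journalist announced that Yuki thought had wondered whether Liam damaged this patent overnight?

2

"who" is extracted from the subject of "wondered".
Boundaries crossed, outermost first: [that], [Ø] — 2 in total.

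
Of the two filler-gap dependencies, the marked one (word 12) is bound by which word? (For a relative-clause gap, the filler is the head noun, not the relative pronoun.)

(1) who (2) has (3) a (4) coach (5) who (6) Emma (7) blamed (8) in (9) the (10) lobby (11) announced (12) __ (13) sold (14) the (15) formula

The marked gap is the subject of "sold".
Its filler is the fronted wh-phrase "who", at word 1.
(The other dependency links word 4 to a gap after word 7.)

1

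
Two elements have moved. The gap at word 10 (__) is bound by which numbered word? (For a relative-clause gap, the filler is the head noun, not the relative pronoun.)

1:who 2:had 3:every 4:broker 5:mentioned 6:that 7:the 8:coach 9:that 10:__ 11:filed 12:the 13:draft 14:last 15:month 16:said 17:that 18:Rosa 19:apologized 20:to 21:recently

The marked gap is inside the relative clause, the subject of "filed".
Its filler is the head noun "coach" (via "that"), at word 8.
(The other dependency links word 1 to a gap after word 20.)

8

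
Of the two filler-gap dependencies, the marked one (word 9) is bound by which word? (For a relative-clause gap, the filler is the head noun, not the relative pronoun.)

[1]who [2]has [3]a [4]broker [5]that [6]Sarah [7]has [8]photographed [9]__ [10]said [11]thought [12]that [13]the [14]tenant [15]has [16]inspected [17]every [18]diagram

4

The marked gap is inside the relative clause, the direct object of "photographed".
Its filler is the head noun "broker" (via "that"), at word 4.
(The other dependency links word 1 to a gap after word 10.)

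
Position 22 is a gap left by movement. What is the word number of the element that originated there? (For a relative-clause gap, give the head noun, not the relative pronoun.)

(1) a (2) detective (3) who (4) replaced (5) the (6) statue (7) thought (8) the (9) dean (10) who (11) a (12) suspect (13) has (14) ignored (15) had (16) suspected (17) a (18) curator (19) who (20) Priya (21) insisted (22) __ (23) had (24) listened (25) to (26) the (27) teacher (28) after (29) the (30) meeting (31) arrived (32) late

18

The gap at 22 is the subject of "listened", inside a relative clause.
The relative pronoun is "who" (word 19); it is bound by the head noun immediately before it.
Its filler is the head noun "curator", at word 18.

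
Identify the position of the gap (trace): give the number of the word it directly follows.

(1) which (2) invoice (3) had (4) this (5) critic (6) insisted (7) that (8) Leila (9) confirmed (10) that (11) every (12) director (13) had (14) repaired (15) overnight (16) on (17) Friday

The displaced element is "which invoice" (word 2).
It is linked across 2 clause boundaries (that → that).
It functions as the direct object of "repaired", so the gap sits immediately after word 14 ("repaired").
Base order: This critic had insisted that Leila confirmed that every director had repaired which invoice overnight on Friday.

14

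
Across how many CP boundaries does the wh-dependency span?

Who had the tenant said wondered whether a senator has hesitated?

"who" is extracted from the subject of "wondered".
Boundaries crossed, outermost first: [Ø] — 1 in total.

1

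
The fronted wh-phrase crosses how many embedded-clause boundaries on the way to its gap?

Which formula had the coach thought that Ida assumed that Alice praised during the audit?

2

"which formula" is extracted from the object of "praised".
Boundaries crossed, outermost first: [that], [that] — 2 in total.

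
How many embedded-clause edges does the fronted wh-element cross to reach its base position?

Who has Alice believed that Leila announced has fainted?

"who" is extracted from the subject of "fainted".
Boundaries crossed, outermost first: [that], [Ø] — 2 in total.

2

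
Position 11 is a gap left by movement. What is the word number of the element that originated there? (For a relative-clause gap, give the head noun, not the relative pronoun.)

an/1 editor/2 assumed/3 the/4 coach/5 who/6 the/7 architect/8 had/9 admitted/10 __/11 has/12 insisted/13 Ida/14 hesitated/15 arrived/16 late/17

5

The gap at 11 is the subject of "insisted", inside a relative clause.
The relative pronoun is "who" (word 6); it is bound by the head noun immediately before it.
Its filler is the head noun "coach", at word 5.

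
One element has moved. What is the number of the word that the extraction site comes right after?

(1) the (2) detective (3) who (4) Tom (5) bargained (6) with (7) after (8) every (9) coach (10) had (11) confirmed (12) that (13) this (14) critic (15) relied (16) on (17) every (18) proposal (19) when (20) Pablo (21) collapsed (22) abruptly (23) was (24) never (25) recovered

The displaced element is "the detective" (word 2).
It functions as the object of the preposition "with" of "bargained", so the gap sits immediately after word 6 ("with").
Base order: Tom bargained with the detective after every coach had confirmed that this critic relied on every proposal when Pablo collapsed abruptly.

6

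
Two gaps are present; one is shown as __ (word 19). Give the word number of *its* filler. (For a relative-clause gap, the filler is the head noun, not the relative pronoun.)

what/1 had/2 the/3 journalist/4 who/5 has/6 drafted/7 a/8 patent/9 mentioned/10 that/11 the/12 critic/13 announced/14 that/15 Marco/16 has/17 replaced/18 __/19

1

The marked gap is the direct object of "replaced".
Its filler is the fronted wh-phrase "what", at word 1.
(The other dependency links word 4 to a gap after word 5.)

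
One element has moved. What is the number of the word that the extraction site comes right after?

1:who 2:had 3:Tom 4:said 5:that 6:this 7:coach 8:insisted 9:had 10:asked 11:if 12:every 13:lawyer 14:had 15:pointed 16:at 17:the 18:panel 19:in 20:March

The displaced element is "who" (word 1).
It is linked across 2 clause boundaries (that → Ø).
It functions as the subject of "asked", so the gap sits immediately after word 8 ("insisted").
Base order: Tom had said that this coach insisted who had asked if every lawyer had pointed at the panel in March.

8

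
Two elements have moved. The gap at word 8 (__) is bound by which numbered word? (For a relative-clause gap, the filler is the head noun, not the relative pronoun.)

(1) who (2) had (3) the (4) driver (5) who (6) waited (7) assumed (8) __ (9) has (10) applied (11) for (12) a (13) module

The marked gap is the subject of "applied".
Its filler is the fronted wh-phrase "who", at word 1.
(The other dependency links word 4 to a gap after word 5.)

1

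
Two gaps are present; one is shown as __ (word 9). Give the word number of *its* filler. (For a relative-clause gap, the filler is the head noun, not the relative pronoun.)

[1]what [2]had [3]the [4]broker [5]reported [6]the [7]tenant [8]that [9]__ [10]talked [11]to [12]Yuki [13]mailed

7

The marked gap is inside the relative clause, the subject of "talked".
Its filler is the head noun "tenant" (via "that"), at word 7.
(The other dependency links word 1 to a gap after word 13.)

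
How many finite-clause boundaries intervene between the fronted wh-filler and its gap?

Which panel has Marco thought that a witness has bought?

"which panel" is extracted from the object of "bought".
Boundaries crossed, outermost first: [that] — 1 in total.

1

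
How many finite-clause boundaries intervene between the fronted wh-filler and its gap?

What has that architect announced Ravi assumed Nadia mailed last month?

"what" is extracted from the object of "mailed".
Boundaries crossed, outermost first: [Ø], [Ø] — 2 in total.

2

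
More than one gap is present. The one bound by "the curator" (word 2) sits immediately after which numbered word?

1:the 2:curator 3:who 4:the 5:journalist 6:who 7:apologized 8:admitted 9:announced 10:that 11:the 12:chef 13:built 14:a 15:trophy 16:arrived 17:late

8

The displaced element is "the curator" (word 2).
It is linked across 1 clause boundary (Ø).
It functions as the subject of "announced", so the gap sits immediately after word 8 ("admitted").
Base order: The journalist who apologized admitted the curator announced that the chef built a trophy.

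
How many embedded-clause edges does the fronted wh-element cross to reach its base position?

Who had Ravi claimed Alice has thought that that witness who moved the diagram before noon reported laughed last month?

3

"who" is extracted from the subject of "laughed".
Boundaries crossed, outermost first: [Ø], [that], [Ø] — 3 in total.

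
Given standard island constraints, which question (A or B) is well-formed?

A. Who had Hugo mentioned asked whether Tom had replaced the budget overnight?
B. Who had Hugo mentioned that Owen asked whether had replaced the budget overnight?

In B, the wh-phrase is extracted from inside a wh-island (introduced by "whether"), which blocks movement.
In A, the extraction path crosses only that-complement boundaries, which are transparent.
So A is grammatical.

A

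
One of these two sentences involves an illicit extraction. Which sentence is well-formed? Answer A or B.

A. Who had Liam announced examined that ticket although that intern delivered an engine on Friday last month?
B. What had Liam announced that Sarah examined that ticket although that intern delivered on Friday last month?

In B, the wh-phrase is extracted from inside an adjunct island (introduced by "although"), which blocks movement.
In A, the extraction path crosses only that-complement boundaries, which are transparent.
So A is grammatical.

A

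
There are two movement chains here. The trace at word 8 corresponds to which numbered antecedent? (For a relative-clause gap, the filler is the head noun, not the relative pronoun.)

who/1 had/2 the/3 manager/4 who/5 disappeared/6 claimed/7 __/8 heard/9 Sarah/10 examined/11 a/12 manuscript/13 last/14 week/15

The marked gap is the subject of "heard".
Its filler is the fronted wh-phrase "who", at word 1.
(The other dependency links word 4 to a gap after word 5.)

1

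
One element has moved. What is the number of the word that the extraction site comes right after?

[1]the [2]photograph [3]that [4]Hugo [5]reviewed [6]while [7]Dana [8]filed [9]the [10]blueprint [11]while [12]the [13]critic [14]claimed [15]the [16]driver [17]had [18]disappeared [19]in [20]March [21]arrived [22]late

The displaced element is "the photograph" (word 2).
It functions as the direct object of "reviewed", so the gap sits immediately after word 5 ("reviewed").
Base order: Hugo reviewed the photograph while Dana filed the blueprint while the critic claimed the driver had disappeared in March.

5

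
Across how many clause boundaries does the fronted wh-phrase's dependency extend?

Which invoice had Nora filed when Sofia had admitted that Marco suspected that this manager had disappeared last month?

"which invoice" originates inside the matrix clause — no clause boundary is crossed.

0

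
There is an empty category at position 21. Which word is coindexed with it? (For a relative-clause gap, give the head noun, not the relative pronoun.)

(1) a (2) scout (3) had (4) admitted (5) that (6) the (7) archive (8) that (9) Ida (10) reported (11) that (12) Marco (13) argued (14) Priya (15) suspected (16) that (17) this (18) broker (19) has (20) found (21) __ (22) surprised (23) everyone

The gap at 21 is the object of "found", inside a relative clause.
The relative pronoun is "that" (word 8); it is bound by the head noun immediately before it.
Its filler is the head noun "archive", at word 7.

7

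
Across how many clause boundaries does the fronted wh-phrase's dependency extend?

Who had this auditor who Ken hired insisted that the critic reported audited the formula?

"who" is extracted from the subject of "audited".
Boundaries crossed, outermost first: [that], [Ø] — 2 in total.

2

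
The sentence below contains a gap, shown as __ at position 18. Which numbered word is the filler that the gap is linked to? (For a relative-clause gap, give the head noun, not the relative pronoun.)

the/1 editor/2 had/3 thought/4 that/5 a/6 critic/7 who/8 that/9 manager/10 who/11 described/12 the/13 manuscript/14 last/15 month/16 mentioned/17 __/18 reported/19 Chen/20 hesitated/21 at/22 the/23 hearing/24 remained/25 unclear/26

7

The gap at 18 is the subject of "reported", inside a relative clause.
The relative pronoun is "who" (word 8); it is bound by the head noun immediately before it.
Its filler is the head noun "critic", at word 7.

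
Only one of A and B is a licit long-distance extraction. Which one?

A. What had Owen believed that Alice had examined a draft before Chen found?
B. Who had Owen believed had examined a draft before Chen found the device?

B

In A, the wh-phrase is extracted from inside an adjunct island (introduced by "before"), which blocks movement.
In B, the extraction path crosses only that-complement boundaries, which are transparent.
So B is grammatical.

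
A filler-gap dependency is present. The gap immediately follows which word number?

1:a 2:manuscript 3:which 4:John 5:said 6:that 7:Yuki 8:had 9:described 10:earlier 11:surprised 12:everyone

The displaced element is "a manuscript" (word 2).
It is linked across 1 clause boundary (that).
It functions as the direct object of "described", so the gap sits immediately after word 9 ("described").
Base order: John said that Yuki had described a manuscript earlier.

9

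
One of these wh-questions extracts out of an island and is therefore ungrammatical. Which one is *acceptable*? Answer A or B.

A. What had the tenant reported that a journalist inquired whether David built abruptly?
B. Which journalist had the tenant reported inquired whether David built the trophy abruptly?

In A, the wh-phrase is extracted from inside a wh-island (introduced by "whether"), which blocks movement.
In B, the extraction path crosses only that-complement boundaries, which are transparent.
So B is grammatical.

B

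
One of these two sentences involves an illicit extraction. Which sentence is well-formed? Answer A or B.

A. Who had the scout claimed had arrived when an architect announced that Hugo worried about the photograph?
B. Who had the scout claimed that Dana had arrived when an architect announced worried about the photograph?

A

In B, the wh-phrase is extracted from inside an adjunct island (introduced by "when"), which blocks movement.
In A, the extraction path crosses only that-complement boundaries, which are transparent.
So A is grammatical.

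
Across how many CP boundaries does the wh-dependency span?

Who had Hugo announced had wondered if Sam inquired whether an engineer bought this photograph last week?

"who" is extracted from the subject of "wondered".
Boundaries crossed, outermost first: [Ø] — 1 in total.

1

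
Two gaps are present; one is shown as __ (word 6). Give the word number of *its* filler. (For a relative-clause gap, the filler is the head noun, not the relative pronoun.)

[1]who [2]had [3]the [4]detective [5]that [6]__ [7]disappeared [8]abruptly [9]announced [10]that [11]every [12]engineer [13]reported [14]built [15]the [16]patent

The marked gap is inside the relative clause, the subject of "disappeared".
Its filler is the head noun "detective" (via "that"), at word 4.
(The other dependency links word 1 to a gap after word 13.)

4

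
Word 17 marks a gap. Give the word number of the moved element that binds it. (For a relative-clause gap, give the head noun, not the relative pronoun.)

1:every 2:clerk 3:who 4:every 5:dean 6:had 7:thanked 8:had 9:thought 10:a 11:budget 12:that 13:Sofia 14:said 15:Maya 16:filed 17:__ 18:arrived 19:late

The gap at 17 is the object of "filed", inside a relative clause.
The relative pronoun is "that" (word 12); it is bound by the head noun immediately before it.
Its filler is the head noun "budget", at word 11.

11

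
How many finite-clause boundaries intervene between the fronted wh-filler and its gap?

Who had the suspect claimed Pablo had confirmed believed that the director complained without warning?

2

"who" is extracted from the subject of "believed".
Boundaries crossed, outermost first: [Ø], [Ø] — 2 in total.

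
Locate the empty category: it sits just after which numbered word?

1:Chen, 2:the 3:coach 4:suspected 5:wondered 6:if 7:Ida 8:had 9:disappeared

4

The displaced element is "Chen" (word 1).
It is linked across 1 clause boundary (Ø).
It functions as the subject of "wondered", so the gap sits immediately after word 4 ("suspected").
Base order: The coach suspected Chen wondered if Ida had disappeared.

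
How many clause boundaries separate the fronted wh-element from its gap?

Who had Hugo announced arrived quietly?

"who" is extracted from the subject of "arrived".
Boundaries crossed, outermost first: [Ø] — 1 in total.

1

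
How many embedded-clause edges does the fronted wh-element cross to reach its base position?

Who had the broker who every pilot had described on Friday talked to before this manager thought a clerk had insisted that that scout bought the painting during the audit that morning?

0

"who" originates inside the matrix clause — no clause boundary is crossed.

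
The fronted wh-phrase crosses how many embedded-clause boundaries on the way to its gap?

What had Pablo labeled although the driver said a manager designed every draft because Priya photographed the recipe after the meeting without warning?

0

"what" originates inside the matrix clause — no clause boundary is crossed.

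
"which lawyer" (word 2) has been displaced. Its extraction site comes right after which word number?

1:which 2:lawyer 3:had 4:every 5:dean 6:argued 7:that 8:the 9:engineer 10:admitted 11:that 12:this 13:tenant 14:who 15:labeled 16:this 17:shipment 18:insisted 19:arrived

18

The displaced element is "which lawyer" (word 2).
It is linked across 3 clause boundaries (that → that → Ø).
It functions as the subject of "arrived", so the gap sits immediately after word 18 ("insisted").
Base order: Every dean had argued that the engineer admitted that this tenant who labeled this shipment insisted which lawyer arrived.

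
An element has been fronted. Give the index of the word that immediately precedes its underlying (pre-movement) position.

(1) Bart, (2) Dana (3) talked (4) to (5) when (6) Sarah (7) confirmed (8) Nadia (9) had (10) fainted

4

The displaced element is "Bart" (word 1).
It functions as the object of the preposition "to" of "talked", so the gap sits immediately after word 4 ("to").
Base order: Dana talked to Bart when Sarah confirmed Nadia had fainted.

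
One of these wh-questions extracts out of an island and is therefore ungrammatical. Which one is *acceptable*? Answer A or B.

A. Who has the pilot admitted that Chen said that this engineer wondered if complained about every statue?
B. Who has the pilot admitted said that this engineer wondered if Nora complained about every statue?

B

In A, the wh-phrase is extracted from inside a wh-island (introduced by "if"), which blocks movement.
In B, the extraction path crosses only that-complement boundaries, which are transparent.
So B is grammatical.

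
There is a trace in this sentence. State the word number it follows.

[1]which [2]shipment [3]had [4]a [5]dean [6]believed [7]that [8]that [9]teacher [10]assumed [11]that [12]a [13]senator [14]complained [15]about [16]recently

The displaced element is "which shipment" (word 2).
It is linked across 2 clause boundaries (that → that).
It functions as the object of the preposition "about" of "complained", so the gap sits immediately after word 15 ("about").
Base order: A dean had believed that that teacher assumed that a senator complained about which shipment recently.

15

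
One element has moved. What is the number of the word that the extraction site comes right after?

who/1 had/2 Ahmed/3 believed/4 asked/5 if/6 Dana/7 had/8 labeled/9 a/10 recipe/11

The displaced element is "who" (word 1).
It is linked across 1 clause boundary (Ø).
It functions as the subject of "asked", so the gap sits immediately after word 4 ("believed").
Base order: Ahmed had believed that who asked if Dana had labeled a recipe.

4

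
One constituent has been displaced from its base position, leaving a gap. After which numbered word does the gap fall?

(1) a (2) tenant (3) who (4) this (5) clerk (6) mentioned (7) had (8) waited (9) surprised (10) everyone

6

The displaced element is "a tenant" (word 2).
It is linked across 1 clause boundary (Ø).
It functions as the subject of "waited", so the gap sits immediately after word 6 ("mentioned").
Base order: This clerk mentioned that a tenant had waited.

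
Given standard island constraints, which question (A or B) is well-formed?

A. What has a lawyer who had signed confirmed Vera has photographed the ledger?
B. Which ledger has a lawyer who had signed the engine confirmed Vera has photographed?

In A, the wh-phrase is extracted from inside a complex-NP island (relative clause) (introduced by "who"), which blocks movement.
In B, the extraction path crosses only that-complement boundaries, which are transparent.
So B is grammatical.

B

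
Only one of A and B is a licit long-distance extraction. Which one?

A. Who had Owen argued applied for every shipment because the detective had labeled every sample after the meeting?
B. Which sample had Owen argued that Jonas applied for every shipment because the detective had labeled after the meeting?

In B, the wh-phrase is extracted from inside an adjunct island (introduced by "because"), which blocks movement.
In A, the extraction path crosses only that-complement boundaries, which are transparent.
So A is grammatical.

A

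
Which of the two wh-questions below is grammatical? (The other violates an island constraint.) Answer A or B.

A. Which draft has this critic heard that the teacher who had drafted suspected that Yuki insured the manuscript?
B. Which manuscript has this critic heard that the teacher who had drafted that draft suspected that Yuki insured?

B

In A, the wh-phrase is extracted from inside a complex-NP island (relative clause) (introduced by "who"), which blocks movement.
In B, the extraction path crosses only that-complement boundaries, which are transparent.
So B is grammatical.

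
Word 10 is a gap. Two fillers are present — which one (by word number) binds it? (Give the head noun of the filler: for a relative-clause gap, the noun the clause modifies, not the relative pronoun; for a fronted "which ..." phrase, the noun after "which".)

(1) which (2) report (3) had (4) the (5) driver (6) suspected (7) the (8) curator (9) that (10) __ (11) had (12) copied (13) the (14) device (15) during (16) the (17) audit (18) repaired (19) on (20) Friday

8

The marked gap is inside the relative clause, the subject of "copied".
Its filler is the head noun "curator" (via "that"), at word 8.
(The other dependency links word 2 to a gap after word 18.)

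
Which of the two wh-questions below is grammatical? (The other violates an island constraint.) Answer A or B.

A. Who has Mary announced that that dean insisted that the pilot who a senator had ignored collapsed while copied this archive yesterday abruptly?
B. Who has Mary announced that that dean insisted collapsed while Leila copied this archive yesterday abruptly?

B

In A, the wh-phrase is extracted from inside an adjunct island (introduced by "while"), which blocks movement.
In B, the extraction path crosses only that-complement boundaries, which are transparent.
So B is grammatical.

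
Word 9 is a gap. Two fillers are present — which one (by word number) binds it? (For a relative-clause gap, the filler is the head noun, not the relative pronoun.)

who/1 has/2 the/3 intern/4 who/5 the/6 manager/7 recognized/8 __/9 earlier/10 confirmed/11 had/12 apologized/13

The marked gap is inside the relative clause, the direct object of "recognized".
Its filler is the head noun "intern" (via "who"), at word 4.
(The other dependency links word 1 to a gap after word 11.)

4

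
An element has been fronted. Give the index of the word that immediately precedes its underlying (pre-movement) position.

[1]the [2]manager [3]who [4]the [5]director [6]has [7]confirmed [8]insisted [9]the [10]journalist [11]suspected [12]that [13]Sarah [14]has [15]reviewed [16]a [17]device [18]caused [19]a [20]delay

The displaced element is "the manager" (word 2).
It is linked across 1 clause boundary (Ø).
It functions as the subject of "insisted", so the gap sits immediately after word 7 ("confirmed").
Base order: The director has confirmed the manager insisted the journalist suspected that Sarah has reviewed a device.

7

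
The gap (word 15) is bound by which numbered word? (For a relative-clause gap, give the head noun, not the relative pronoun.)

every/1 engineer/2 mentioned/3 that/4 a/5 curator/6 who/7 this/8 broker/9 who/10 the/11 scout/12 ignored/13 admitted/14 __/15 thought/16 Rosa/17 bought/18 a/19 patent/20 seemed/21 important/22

6

The gap at 15 is the subject of "thought", inside a relative clause.
The relative pronoun is "who" (word 7); it is bound by the head noun immediately before it.
Its filler is the head noun "curator", at word 6.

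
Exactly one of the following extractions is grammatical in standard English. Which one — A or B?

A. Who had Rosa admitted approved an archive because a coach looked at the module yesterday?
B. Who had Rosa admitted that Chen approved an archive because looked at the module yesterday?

In B, the wh-phrase is extracted from inside an adjunct island (introduced by "because"), which blocks movement.
In A, the extraction path crosses only that-complement boundaries, which are transparent.
So A is grammatical.

A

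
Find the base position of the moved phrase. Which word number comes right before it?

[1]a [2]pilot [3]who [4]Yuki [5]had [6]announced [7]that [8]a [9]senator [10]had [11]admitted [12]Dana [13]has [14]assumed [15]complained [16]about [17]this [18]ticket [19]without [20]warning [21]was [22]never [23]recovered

14

The displaced element is "a pilot" (word 2).
It is linked across 3 clause boundaries (that → Ø → Ø).
It functions as the subject of "complained", so the gap sits immediately after word 14 ("assumed").
Base order: Yuki had announced that a senator had admitted Dana has assumed a pilot complained about this ticket without warning.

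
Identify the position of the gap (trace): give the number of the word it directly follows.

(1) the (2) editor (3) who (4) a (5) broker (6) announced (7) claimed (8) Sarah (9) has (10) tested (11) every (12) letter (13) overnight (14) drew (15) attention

The displaced element is "the editor" (word 2).
It is linked across 1 clause boundary (Ø).
It functions as the subject of "claimed", so the gap sits immediately after word 6 ("announced").
Base order: A broker announced the editor claimed Sarah has tested every letter overnight.

6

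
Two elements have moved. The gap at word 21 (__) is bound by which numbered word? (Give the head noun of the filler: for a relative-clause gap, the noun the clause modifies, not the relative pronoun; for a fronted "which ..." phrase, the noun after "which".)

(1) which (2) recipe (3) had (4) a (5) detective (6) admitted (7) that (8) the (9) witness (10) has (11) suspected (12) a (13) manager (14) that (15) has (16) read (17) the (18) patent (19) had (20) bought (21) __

The marked gap is the direct object of "bought".
Its filler is the fronted wh-phrase "which recipe", at word 2.
(The other dependency links word 13 to a gap after word 14.)

2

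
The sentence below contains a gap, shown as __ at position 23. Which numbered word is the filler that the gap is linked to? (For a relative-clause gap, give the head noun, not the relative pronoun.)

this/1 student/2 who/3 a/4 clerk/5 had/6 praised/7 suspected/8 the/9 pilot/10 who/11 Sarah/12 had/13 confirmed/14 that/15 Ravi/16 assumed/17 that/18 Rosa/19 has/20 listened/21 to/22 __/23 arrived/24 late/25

The gap at 23 is the prepositional object of "listened", inside a relative clause.
The relative pronoun is "who" (word 11); it is bound by the head noun immediately before it.
Its filler is the head noun "pilot", at word 10.

10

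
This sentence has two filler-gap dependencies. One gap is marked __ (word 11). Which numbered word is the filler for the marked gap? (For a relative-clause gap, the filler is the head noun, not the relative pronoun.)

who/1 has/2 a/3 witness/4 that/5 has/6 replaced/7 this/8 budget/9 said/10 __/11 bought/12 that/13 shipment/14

1

The marked gap is the subject of "bought".
Its filler is the fronted wh-phrase "who", at word 1.
(The other dependency links word 4 to a gap after word 5.)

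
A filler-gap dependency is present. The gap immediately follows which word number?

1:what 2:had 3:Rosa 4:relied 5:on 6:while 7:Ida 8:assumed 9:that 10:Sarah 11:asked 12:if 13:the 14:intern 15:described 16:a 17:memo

The displaced element is "what" (word 1).
It functions as the object of the preposition "on" of "relied", so the gap sits immediately after word 5 ("on").
Base order: Rosa had relied on what while Ida assumed that Sarah asked if the intern described a memo.

5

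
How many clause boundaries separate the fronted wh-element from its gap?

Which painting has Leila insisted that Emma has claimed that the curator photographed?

"which painting" is extracted from the object of "photographed".
Boundaries crossed, outermost first: [that], [that] — 2 in total.

2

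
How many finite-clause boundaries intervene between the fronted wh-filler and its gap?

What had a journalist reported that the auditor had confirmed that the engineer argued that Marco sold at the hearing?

"what" is extracted from the object of "sold".
Boundaries crossed, outermost first: [that], [that], [that] — 3 in total.

3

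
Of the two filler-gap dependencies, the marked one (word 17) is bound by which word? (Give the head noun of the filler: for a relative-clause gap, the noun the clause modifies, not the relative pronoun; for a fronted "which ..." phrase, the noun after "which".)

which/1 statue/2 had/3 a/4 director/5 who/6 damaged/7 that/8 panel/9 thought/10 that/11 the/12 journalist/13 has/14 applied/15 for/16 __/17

2

The marked gap is the object of the preposition "for" of "applied".
Its filler is the fronted wh-phrase "which statue", at word 2.
(The other dependency links word 5 to a gap after word 6.)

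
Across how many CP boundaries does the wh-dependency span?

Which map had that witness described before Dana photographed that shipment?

0

"which map" originates inside the matrix clause — no clause boundary is crossed.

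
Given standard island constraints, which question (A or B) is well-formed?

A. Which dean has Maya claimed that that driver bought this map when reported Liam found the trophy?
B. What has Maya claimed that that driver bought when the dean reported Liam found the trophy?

In A, the wh-phrase is extracted from inside an adjunct island (introduced by "when"), which blocks movement.
In B, the extraction path crosses only that-complement boundaries, which are transparent.
So B is grammatical.

B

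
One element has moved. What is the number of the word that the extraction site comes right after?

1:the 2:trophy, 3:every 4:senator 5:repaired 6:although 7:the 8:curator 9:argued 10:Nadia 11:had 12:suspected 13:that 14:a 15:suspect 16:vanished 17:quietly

The displaced element is "the trophy" (word 2).
It functions as the direct object of "repaired", so the gap sits immediately after word 5 ("repaired").
Base order: Every senator repaired the trophy although the curator argued Nadia had suspected that a suspect vanished quietly.

5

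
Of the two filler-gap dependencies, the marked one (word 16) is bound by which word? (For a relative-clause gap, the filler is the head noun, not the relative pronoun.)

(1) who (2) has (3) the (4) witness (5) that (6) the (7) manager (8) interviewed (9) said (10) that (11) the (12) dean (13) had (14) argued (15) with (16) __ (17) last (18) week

1

The marked gap is the object of the preposition "with" of "argued".
Its filler is the fronted wh-phrase "who", at word 1.
(The other dependency links word 4 to a gap after word 8.)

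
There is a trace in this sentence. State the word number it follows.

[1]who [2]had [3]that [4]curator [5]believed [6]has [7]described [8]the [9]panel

5

The displaced element is "who" (word 1).
It is linked across 1 clause boundary (Ø).
It functions as the subject of "described", so the gap sits immediately after word 5 ("believed").
Base order: That curator had believed that who has described the panel.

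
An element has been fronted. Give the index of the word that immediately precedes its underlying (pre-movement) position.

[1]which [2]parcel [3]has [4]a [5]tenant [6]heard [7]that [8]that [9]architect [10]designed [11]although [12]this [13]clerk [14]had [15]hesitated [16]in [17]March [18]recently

10

The displaced element is "which parcel" (word 2).
It is linked across 1 clause boundary (that).
It functions as the direct object of "designed", so the gap sits immediately after word 10 ("designed").
Base order: A tenant has heard that that architect designed which parcel although this clerk had hesitated in March recently.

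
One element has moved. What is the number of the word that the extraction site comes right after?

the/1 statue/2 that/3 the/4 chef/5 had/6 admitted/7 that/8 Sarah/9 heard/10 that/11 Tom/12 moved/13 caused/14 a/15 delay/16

The displaced element is "the statue" (word 2).
It is linked across 2 clause boundaries (that → that).
It functions as the direct object of "moved", so the gap sits immediately after word 13 ("moved").
Base order: The chef had admitted that Sarah heard that Tom moved the statue.

13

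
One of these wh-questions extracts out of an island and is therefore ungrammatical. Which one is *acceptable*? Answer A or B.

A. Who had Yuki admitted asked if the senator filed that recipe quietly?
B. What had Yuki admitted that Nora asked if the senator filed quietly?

A

In B, the wh-phrase is extracted from inside a wh-island (introduced by "if"), which blocks movement.
In A, the extraction path crosses only that-complement boundaries, which are transparent.
So A is grammatical.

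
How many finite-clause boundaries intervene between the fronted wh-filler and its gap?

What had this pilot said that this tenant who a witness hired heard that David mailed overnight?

2

"what" is extracted from the object of "mailed".
Boundaries crossed, outermost first: [that], [that] — 2 in total.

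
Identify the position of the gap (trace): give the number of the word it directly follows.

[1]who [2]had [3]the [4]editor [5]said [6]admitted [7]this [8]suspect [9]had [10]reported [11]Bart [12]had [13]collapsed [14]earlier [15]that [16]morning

5

The displaced element is "who" (word 1).
It is linked across 1 clause boundary (Ø).
It functions as the subject of "admitted", so the gap sits immediately after word 5 ("said").
Base order: The editor had said that who admitted this suspect had reported Bart had collapsed earlier that morning.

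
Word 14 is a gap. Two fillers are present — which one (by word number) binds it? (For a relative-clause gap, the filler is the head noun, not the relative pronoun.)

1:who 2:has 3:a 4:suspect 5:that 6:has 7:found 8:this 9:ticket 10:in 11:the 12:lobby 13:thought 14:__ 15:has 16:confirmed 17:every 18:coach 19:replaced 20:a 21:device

1

The marked gap is the subject of "confirmed".
Its filler is the fronted wh-phrase "who", at word 1.
(The other dependency links word 4 to a gap after word 5.)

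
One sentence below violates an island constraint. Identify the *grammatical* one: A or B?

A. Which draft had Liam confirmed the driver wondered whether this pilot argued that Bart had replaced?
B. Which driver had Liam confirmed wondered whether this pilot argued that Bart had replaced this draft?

B

In A, the wh-phrase is extracted from inside a wh-island (introduced by "whether"), which blocks movement.
In B, the extraction path crosses only that-complement boundaries, which are transparent.
So B is grammatical.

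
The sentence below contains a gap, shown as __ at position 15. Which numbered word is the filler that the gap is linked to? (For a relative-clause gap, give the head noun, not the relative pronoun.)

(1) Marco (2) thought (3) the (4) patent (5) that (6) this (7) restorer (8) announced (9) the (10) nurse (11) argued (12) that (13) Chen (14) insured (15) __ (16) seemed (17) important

The gap at 15 is the object of "insured", inside a relative clause.
The relative pronoun is "that" (word 5); it is bound by the head noun immediately before it.
Its filler is the head noun "patent", at word 4.

4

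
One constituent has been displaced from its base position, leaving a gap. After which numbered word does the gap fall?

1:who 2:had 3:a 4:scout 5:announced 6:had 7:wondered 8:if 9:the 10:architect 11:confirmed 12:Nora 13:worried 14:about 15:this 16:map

The displaced element is "who" (word 1).
It is linked across 1 clause boundary (Ø).
It functions as the subject of "wondered", so the gap sits immediately after word 5 ("announced").
Base order: A scout had announced that who had wondered if the architect confirmed Nora worried about this map.

5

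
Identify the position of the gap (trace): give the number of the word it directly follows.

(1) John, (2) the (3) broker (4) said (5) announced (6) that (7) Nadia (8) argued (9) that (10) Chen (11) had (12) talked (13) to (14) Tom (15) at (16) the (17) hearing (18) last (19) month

4

The displaced element is "John" (word 1).
It is linked across 1 clause boundary (Ø).
It functions as the subject of "announced", so the gap sits immediately after word 4 ("said").
Base order: The broker said John announced that Nadia argued that Chen had talked to Tom at the hearing last month.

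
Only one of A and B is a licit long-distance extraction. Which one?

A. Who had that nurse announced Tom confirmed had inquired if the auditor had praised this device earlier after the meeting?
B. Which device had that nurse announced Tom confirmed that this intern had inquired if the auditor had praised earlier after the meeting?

A

In B, the wh-phrase is extracted from inside a wh-island (introduced by "if"), which blocks movement.
In A, the extraction path crosses only that-complement boundaries, which are transparent.
So A is grammatical.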